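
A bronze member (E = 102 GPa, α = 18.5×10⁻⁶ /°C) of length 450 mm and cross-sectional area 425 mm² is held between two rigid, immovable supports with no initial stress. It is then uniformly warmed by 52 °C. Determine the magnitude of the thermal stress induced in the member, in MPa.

Because both ends are immovable the net strain is zero, and the suppressed thermal strain is αΔT = 18.5×10⁻⁶ × 52 = 962×10⁻⁶.
The stress required to suppress this strain is σ = Eε = 102×10³ × 962×10⁻⁶ = 98.12 MPa, compressive since the member is trying to expand.

σ ≈ 98.1 MPa (compressive)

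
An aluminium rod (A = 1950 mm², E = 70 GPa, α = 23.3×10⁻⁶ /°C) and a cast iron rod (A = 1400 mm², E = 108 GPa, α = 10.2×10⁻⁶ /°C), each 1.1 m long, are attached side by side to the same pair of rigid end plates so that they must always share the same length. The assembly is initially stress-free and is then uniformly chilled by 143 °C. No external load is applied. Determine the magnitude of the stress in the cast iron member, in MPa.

The aluminium has the larger α, so on cooling it would change length more than the cast iron if both were free. The rigid plates force a common final length, so the aluminium is put into tension and the cast iron into compression, with equal and opposite forces P (no external load).
Compatibility of the two members (thermal + elastic change equal): (α₁ − α₂)ΔT = P·[1/(A₁E₁) + 1/(A₂E₂)].
|α₁ − α₂|·ΔT = 13.1×10⁻⁶ × 143 = 0.001873.
1/(A₁E₁) + 1/(A₂E₂) = 1/(1950×70×10³) + 1/(1400×108×10³) = 1.394×10⁻⁸ N⁻¹.
So P = 0.001873 / 1.394×10⁻⁸ = 134.4 kN.
σ_{cast iron} = P/A₂ = 134400/1400 = 95.99 MPa, compressive.

σ ≈ 96 MPa (compressive)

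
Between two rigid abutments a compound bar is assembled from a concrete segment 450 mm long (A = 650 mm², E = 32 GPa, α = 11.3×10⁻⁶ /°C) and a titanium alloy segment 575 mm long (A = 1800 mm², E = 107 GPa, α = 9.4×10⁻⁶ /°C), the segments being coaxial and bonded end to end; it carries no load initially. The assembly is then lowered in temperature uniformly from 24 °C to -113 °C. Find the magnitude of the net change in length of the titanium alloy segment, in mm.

If the supports were absent, the total length change would be Σ αᵢΔT Lᵢ = 11.3×10⁻⁶×137×450 + 9.4×10⁻⁶×137×575 = 1.437 mm.
Since the ends are fixed, an axial force P builds up, equal in every segment, with P · Σ Lᵢ/(AᵢEᵢ) = δ_free.
The series flexibility is Σ Lᵢ/(AᵢEᵢ) = 450/(650×32×10³) + 575/(1800×107×10³) = 2.462×10⁻⁵ mm/N.
P = 1.437 / 2.462×10⁻⁵ = 58370 N = 58.37 kN, tensile.
For the titanium alloy segment, free thermal change = 9.4×10⁻⁶×137×575 = 0.7405 mm and elastic change from P = 58370×575/(1800×107×10³) = 0.1743 mm; these oppose, so the net change is 0.566 mm (segment shortens).

|ΔL| ≈ 0.566 mm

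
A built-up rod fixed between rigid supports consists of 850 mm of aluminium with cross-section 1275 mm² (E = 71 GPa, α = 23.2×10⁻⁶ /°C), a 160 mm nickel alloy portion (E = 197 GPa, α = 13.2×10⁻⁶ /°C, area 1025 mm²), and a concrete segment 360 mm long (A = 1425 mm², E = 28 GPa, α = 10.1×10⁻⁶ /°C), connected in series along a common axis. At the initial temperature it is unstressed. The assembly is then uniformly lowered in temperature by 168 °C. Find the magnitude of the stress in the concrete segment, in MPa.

Free thermal contraction of the whole bar: Σ αᵢΔT Lᵢ = 23.2×10⁻⁶×168×850 + 13.2×10⁻⁶×168×160 + 10.1×10⁻⁶×168×360 = 4.279 mm.
Since the ends are fixed, an axial force P builds up, equal in every segment, with P · Σ Lᵢ/(AᵢEᵢ) = δ_free.
The series flexibility is Σ Lᵢ/(AᵢEᵢ) = 850/(1275×71×10³) + 160/(1025×197×10³) + 360/(1425×28×10³) = 1.92×10⁻⁵ mm/N.
P = 4.279 / 1.92×10⁻⁵ = 222800 N = 222.8 kN, tensile.
σ_{concrete} = P / A = 222800 / 1425 = 156.3 MPa.

σ ≈ 156 MPa (tensile)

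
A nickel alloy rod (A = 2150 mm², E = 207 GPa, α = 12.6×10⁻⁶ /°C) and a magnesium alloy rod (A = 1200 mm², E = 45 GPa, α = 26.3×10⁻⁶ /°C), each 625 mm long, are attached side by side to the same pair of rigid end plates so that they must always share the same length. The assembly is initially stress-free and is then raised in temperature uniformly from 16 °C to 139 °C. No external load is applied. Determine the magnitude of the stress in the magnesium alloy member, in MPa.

Both members must finish at the same length. With the larger α, the magnesium alloy tends to over-expand; the plates restrain it, putting the magnesium alloy in compression and the nickel alloy in tension. With no external load the two internal forces are equal and opposite, magnitude P.
Setting the final lengths equal and cancelling L: (α₁ − α₂)ΔT = P/(A₁E₁) + P/(A₂E₂).
|α₁ − α₂|·ΔT = 13.7×10⁻⁶ × 123 = 0.001685.
1/(A₁E₁) + 1/(A₂E₂) = 1/(2150×207×10³) + 1/(1200×45×10³) = 2.077×10⁻⁸ N⁻¹.
So P = 0.001685 / 2.077×10⁻⁸ = 81.15 kN.
σ_{magnesium alloy} = P/A₂ = 81150/1200 = 67.62 MPa, compressive.

σ ≈ 67.6 MPa (compressive)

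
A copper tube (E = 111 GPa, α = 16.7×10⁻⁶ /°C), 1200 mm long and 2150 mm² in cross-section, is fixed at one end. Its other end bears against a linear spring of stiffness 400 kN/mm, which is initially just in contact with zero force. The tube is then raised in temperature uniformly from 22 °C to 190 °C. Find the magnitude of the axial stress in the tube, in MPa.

σ ≈ 208 MPa (compressive)

Free thermal expansion: δ_free = αΔT L = 16.7×10⁻⁶ × 168 × 1200 = 3.367 mm.
Let P be the compressive force at the spring. The tube shortens elastically by PL/(AE) and the spring compresses by P/k; together these equal δ_free.
So P = δ_free / [L/(AE) + 1/k] = 3.367 / [ 1200/(2150×111×10³) + 1/(400×10³) ].
P = 3.367 / 7.528×10⁻⁶ = 447200 N.
σ = P/A = 447200/2150 = 208 MPa.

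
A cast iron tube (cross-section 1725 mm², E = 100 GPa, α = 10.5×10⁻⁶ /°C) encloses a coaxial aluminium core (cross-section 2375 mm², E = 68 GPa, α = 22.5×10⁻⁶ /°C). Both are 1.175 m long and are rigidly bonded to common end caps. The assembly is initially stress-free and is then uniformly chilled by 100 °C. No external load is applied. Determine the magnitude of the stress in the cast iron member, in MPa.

Equilibrium of a rigid end plate with no external load gives equal and opposite internal forces ±P in the two members. Since α_{aluminium} > α_{cast iron}, cooling drives the aluminium into tension and the cast iron into compression.
Setting the final lengths equal and cancelling L: (α₁ − α₂)ΔT = P/(A₁E₁) + P/(A₂E₂).
|α₁ − α₂|·ΔT = 12×10⁻⁶ × 100 = 0.0012.
1/(A₁E₁) + 1/(A₂E₂) = 1/(1725×100×10³) + 1/(2375×68×10³) = 1.199×10⁻⁸ N⁻¹.
P = 0.0012 / 1.199×10⁻⁸ = 100100 N = 100.1 kN.
σ_{cast iron} = P/A₁ = 100100/1725 = 58.02 MPa, compressive.

σ ≈ 58 MPa (compressive)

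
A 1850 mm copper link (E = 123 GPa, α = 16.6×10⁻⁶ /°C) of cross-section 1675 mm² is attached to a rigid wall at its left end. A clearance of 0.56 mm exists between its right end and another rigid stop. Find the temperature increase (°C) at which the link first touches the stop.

ΔT ≈ 18.2 °C

The gap closes when αΔT L = 0.56 mm, since the link is still unstressed at that instant.
So ΔT = g/(αL) = 0.56/(16.6×10⁻⁶ × 1850) = 18.24 °C.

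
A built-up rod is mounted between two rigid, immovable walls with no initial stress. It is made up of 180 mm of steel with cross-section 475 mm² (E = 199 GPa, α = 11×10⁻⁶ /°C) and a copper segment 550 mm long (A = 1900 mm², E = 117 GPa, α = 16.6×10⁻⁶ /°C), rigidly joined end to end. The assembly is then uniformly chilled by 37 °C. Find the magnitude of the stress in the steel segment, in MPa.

σ ≈ 198 MPa (tensile)

With the walls removed the bar would change length by δ_free = Σ αᵢΔT Lᵢ = 11×10⁻⁶×37×180 + 16.6×10⁻⁶×37×550 = 0.4111 mm.
The rigid supports impose zero overall length change; the single axial force P common to all segments must satisfy P Σ Lᵢ/(AᵢEᵢ) = δ_free.
Σ Lᵢ/(AᵢEᵢ) = 180/(475×199×10³) + 550/(1900×117×10³) = 4.378×10⁻⁶ mm/N.
Hence P = δ_free / Σ(L/AE) = 0.4111/4.378×10⁻⁶ = 93.89 kN (tensile).
σ_{steel} = P / A = 93890 / 475 = 197.7 MPa.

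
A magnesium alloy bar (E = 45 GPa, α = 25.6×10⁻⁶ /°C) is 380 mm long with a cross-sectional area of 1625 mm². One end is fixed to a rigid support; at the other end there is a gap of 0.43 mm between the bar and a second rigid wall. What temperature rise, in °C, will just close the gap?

Contact occurs when the free expansion equals the gap: αΔT L = 0.43 mm.
ΔT = 0.43 / (25.6×10⁻⁶ × 380) = 44.2 °C.

ΔT ≈ 44.2 °C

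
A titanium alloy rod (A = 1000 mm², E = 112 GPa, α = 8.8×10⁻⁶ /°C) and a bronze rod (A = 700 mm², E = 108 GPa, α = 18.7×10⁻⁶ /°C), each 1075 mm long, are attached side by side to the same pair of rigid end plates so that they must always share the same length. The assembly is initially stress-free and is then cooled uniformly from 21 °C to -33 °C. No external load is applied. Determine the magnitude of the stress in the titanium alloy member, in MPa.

σ ≈ 24.1 MPa (compressive)

Both members must finish at the same length. With the larger α, the bronze tends to over-contract; the plates restrain it, putting the bronze in tension and the titanium alloy in compression. With no external load the two internal forces are equal and opposite, magnitude P.
Setting the final lengths equal and cancelling L: (α₁ − α₂)ΔT = P/(A₁E₁) + P/(A₂E₂).
|α₁ − α₂|·ΔT = 9.9×10⁻⁶ × 54 = 0.0005346.
1/(A₁E₁) + 1/(A₂E₂) = 1/(1000×112×10³) + 1/(700×108×10³) = 2.216×10⁻⁸ N⁻¹.
P = 0.0005346 / 2.216×10⁻⁸ = 24130 N = 24.13 kN.
σ_{titanium alloy} = P/A₁ = 24130/1000 = 24.13 MPa, compressive.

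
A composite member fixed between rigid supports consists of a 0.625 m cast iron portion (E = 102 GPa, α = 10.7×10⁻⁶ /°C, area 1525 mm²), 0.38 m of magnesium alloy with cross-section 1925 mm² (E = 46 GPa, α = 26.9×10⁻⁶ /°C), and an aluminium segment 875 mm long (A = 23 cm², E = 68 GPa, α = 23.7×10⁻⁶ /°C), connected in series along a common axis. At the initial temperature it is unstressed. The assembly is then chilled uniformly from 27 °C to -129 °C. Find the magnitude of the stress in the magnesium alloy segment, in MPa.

σ ≈ 219 MPa (tensile)

If the supports were absent, the total length change would be Σ αᵢΔT Lᵢ = 10.7×10⁻⁶×156×625 + 26.9×10⁻⁶×156×380 + 23.7×10⁻⁶×156×875 = 5.873 mm.
Since the ends are fixed, an axial force P builds up, equal in every segment, with P · Σ Lᵢ/(AᵢEᵢ) = δ_free.
The series flexibility is Σ Lᵢ/(AᵢEᵢ) = 625/(1525×102×10³) + 380/(1925×46×10³) + 875/(2300×68×10³) = 1.39×10⁻⁵ mm/N.
P = 5.873 / 1.39×10⁻⁵ = 422400 N = 422.4 kN, tensile.
σ_{magnesium alloy} = P / A = 422400 / 1925 = 219.4 MPa.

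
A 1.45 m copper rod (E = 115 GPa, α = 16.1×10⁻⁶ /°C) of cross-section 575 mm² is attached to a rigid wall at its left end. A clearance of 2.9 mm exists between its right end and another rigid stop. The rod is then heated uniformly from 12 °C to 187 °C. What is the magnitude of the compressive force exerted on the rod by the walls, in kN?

Unrestrained expansion: δ_free = αΔT L = 16.1×10⁻⁶ × 175 × 1450 = 4.085 mm.
After closing the 2.9 mm clearance, 4.085 − 2.9 = 1.185 mm of expansion remains to be suppressed by the wall.
So σ = E(δ_free − g)/L = 115×10³ × 1.185/1450 = 94.01 MPa.
Force on the wall = σA = 94.01 × 575 mm² = 54.06 kN.

P ≈ 54.1 kN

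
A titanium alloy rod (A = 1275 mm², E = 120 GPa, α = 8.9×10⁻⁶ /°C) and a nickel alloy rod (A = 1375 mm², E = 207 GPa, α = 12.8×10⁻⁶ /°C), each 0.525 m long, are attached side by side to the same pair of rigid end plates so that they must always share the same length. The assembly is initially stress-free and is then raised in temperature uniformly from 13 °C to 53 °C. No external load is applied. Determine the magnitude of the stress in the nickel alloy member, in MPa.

The nickel alloy has the larger α, so on heating it would change length more than the titanium alloy if both were free. The rigid plates force a common final length, so the nickel alloy is put into compression and the titanium alloy into tension, with equal and opposite forces P (no external load).
Compatibility of the two members (thermal + elastic change equal): (α₁ − α₂)ΔT = P·[1/(A₁E₁) + 1/(A₂E₂)].
|α₁ − α₂|·ΔT = 3.9×10⁻⁶ × 40 = 0.000156.
1/(A₁E₁) + 1/(A₂E₂) = 1/(1275×120×10³) + 1/(1375×207×10³) = 1.005×10⁻⁸ N⁻¹.
P = 0.000156 / 1.005×10⁻⁸ = 15520 N = 15.52 kN.
σ_{nickel alloy} = P/A₂ = 15520/1375 = 11.29 MPa, compressive.

σ ≈ 11.3 MPa (compressive)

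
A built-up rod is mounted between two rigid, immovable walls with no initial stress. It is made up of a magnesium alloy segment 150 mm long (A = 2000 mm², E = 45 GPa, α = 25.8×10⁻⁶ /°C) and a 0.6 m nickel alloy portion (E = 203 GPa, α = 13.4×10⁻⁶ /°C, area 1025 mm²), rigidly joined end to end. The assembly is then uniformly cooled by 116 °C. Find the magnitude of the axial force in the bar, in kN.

If the supports were absent, the total length change would be Σ αᵢΔT Lᵢ = 25.8×10⁻⁶×116×150 + 13.4×10⁻⁶×116×600 = 1.382 mm.
The rigid supports impose zero overall length change; the single axial force P common to all segments must satisfy P Σ Lᵢ/(AᵢEᵢ) = δ_free.
Σ Lᵢ/(AᵢEᵢ) = 150/(2000×45×10³) + 600/(1025×203×10³) = 4.55×10⁻⁶ mm/N.
Hence P = δ_free / Σ(L/AE) = 1.382/4.55×10⁻⁶ = 303.6 kN (tensile).

P ≈ 304 kN (tensile)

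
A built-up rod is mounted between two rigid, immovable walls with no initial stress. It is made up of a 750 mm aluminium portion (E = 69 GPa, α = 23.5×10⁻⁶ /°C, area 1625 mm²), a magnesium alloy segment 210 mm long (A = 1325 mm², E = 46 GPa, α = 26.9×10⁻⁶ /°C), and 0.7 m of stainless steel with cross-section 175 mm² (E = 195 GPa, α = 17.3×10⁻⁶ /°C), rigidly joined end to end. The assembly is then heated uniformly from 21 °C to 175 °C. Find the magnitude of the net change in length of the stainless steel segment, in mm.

Free thermal expansion of the whole bar: Σ αᵢΔT Lᵢ = 23.5×10⁻⁶×154×750 + 26.9×10⁻⁶×154×210 + 17.3×10⁻⁶×154×700 = 5.449 mm.
Since the ends are fixed, an axial force P builds up, equal in every segment, with P · Σ Lᵢ/(AᵢEᵢ) = δ_free.
The series flexibility is Σ Lᵢ/(AᵢEᵢ) = 750/(1625×69×10³) + 210/(1325×46×10³) + 700/(175×195×10³) = 3.065×10⁻⁵ mm/N.
P = 5.449 / 3.065×10⁻⁵ = 177800 N = 177.8 kN, compressive.
For the stainless steel segment, free thermal change = 17.3×10⁻⁶×154×700 = 1.865 mm and elastic change from P = 177800×700/(175×195×10³) = 3.647 mm; these oppose, so the net change is 1.78 mm (segment shortens).

|ΔL| ≈ 1.78 mm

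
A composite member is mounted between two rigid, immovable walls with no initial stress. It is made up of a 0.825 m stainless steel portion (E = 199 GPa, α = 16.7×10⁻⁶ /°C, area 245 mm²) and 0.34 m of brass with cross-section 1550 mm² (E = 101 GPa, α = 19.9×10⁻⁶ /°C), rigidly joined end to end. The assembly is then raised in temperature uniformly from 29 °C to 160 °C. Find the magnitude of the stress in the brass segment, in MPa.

σ ≈ 90.9 MPa (compressive)

If the supports were absent, the total length change would be Σ αᵢΔT Lᵢ = 16.7×10⁻⁶×131×825 + 19.9×10⁻⁶×131×340 = 2.691 mm.
The rigid supports impose zero overall length change; the single axial force P common to all segments must satisfy P Σ Lᵢ/(AᵢEᵢ) = δ_free.
The series flexibility is Σ Lᵢ/(AᵢEᵢ) = 825/(245×199×10³) + 340/(1550×101×10³) = 1.909×10⁻⁵ mm/N.
Hence P = δ_free / Σ(L/AE) = 2.691/1.909×10⁻⁵ = 141 kN (compressive).
σ_{brass} = P / A = 141000 / 1550 = 90.94 MPa.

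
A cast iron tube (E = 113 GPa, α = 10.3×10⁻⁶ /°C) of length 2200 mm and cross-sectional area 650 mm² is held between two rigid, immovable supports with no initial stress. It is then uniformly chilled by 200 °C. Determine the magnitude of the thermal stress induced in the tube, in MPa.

σ ≈ 233 MPa (tensile)

The supports are rigid, so the total axial strain is zero. The restrained thermal strain is ε = αΔT = 10.3×10⁻⁶ × 200 = 2060×10⁻⁶.
The stress required to suppress this strain is σ = Eε = 113×10³ × 2060×10⁻⁶ = 232.8 MPa, tensile since the tube is trying to contract.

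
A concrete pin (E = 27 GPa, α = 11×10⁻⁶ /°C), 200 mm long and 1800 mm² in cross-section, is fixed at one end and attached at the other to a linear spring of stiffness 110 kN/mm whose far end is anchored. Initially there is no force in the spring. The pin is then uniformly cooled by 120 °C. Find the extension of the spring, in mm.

If the spring were absent the pin would shorten by αΔT L = 11×10⁻⁶ × 120 × 200 = 0.264 mm.
With a force P in the spring, the elastic change of the pin is PL/(AE) and that of the spring is P/k; compatibility requires their sum to equal δ_free.
P [ L/(AE) + 1/k ] = δ_free → P [ 200/(1800×27×10³) + 1/(110×10³) ] = 0.264.
P = 0.264 / 1.321×10⁻⁵ = 19990 N.
Spring extension = P/k = 19990/(110×10³) = 0.1817 mm.

δ ≈ 0.182 mm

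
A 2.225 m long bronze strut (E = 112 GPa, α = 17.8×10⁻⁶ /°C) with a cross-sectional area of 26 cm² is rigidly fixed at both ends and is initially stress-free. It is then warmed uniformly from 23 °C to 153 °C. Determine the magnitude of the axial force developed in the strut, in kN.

With zero net strain, σ = E·αΔT = 112 GPa × 17.8×10⁻⁶ × 130 = 259.2 MPa.
P = AEαΔT = 2600 × 112×10³ × 17.8×10⁻⁶ × 130 = 673.8 kN (compressive).

P ≈ 674 kN (compressive)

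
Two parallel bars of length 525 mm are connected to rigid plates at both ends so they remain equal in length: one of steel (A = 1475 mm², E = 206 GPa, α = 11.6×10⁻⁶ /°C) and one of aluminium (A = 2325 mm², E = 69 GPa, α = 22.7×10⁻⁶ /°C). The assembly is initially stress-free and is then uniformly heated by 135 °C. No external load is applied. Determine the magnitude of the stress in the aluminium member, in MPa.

σ ≈ 67.7 MPa (compressive)

Both members must finish at the same length. With the larger α, the aluminium tends to over-expand; the plates restrain it, putting the aluminium in compression and the steel in tension. With no external load the two internal forces are equal and opposite, magnitude P.
Setting the final lengths equal and cancelling L: (α₁ − α₂)ΔT = P/(A₁E₁) + P/(A₂E₂).
|α₁ − α₂|·ΔT = 11.1×10⁻⁶ × 135 = 0.001498.
1/(A₁E₁) + 1/(A₂E₂) = 1/(1475×206×10³) + 1/(2325×69×10³) = 9.525×10⁻⁹ N⁻¹.
P = 0.001498 / 9.525×10⁻⁹ = 157300 N = 157.3 kN.
σ_{aluminium} = P/A₂ = 157300/2325 = 67.67 MPa, compressive.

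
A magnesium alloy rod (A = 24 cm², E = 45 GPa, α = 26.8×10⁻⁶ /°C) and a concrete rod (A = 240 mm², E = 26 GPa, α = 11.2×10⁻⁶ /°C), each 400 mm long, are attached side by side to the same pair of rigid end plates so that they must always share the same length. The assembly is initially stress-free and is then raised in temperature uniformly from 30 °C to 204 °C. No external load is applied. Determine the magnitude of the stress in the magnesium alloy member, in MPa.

σ ≈ 6.67 MPa (compressive)

The magnesium alloy has the larger α, so on heating it would change length more than the concrete if both were free. The rigid plates force a common final length, so the magnesium alloy is put into compression and the concrete into tension, with equal and opposite forces P (no external load).
Compatibility of the two members (thermal + elastic change equal): (α₁ − α₂)ΔT = P·[1/(A₁E₁) + 1/(A₂E₂)].
|α₁ − α₂|·ΔT = 15.6×10⁻⁶ × 174 = 0.002714.
1/(A₁E₁) + 1/(A₂E₂) = 1/(2400×45×10³) + 1/(240×26×10³) = 1.695×10⁻⁷ N⁻¹.
P = 0.002714 / 1.695×10⁻⁷ = 16010 N = 16.01 kN.
σ_{magnesium alloy} = P/A₁ = 16010/2400 = 6.672 MPa, compressive.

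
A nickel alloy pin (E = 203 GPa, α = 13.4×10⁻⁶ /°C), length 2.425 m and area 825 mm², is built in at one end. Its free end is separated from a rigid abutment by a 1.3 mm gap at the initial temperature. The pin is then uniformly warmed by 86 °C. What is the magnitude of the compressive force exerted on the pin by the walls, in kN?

Unrestrained expansion: δ_free = αΔT L = 13.4×10⁻⁶ × 86 × 2425 = 2.795 mm.
This exceeds the 1.3 mm gap, so the wall pushes back. The portion of expansion that must be recovered elastically is δ_free − gap = 2.795 − 1.3 = 1.495 mm.
Compatibility: PL/(AE) = 1.495 mm, so σ = P/A = E × (1.495/2425) = 125.1 MPa.
Force on the wall = σA = 125.1 × 825 mm² = 103.2 kN.

P ≈ 103 kN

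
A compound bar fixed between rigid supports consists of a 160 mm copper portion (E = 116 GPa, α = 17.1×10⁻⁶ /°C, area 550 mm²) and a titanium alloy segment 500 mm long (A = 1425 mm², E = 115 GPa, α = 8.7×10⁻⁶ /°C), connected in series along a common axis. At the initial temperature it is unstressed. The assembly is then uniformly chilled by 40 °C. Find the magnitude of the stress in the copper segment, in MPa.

With the walls removed the bar would change length by δ_free = Σ αᵢΔT Lᵢ = 17.1×10⁻⁶×40×160 + 8.7×10⁻⁶×40×500 = 0.2834 mm.
Since the ends are fixed, an axial force P builds up, equal in every segment, with P · Σ Lᵢ/(AᵢEᵢ) = δ_free.
Σ Lᵢ/(AᵢEᵢ) = 160/(550×116×10³) + 500/(1425×115×10³) = 5.559×10⁻⁶ mm/N.
Hence P = δ_free / Σ(L/AE) = 0.2834/5.559×10⁻⁶ = 50.99 kN (tensile).
σ_{copper} = P / A = 50990 / 550 = 92.71 MPa.

σ ≈ 92.7 MPa (tensile)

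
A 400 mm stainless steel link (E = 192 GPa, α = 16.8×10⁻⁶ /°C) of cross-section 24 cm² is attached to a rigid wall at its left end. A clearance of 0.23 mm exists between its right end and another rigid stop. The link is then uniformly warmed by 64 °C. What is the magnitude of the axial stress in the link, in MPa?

If the wall were absent the link would grow by αΔT L = 16.8×10⁻⁶ × 64 × 400 = 0.4301 mm.
After closing the 0.23 mm clearance, 0.4301 − 0.23 = 0.2001 mm of expansion remains to be suppressed by the wall.
So σ = E(δ_free − g)/L = 192×10³ × 0.2001/400 = 96.04 MPa.

σ ≈ 96 MPa (compressive)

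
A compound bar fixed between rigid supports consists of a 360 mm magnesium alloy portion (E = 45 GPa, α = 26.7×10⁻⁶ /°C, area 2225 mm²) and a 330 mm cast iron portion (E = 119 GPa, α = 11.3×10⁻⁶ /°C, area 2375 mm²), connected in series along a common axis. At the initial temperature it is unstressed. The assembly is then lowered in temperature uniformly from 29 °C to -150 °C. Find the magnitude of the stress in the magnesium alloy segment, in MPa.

σ ≈ 225 MPa (tensile)

With the walls removed the bar would change length by δ_free = Σ αᵢΔT Lᵢ = 26.7×10⁻⁶×179×360 + 11.3×10⁻⁶×179×330 = 2.388 mm.
Since the ends are fixed, an axial force P builds up, equal in every segment, with P · Σ Lᵢ/(AᵢEᵢ) = δ_free.
The series flexibility is Σ Lᵢ/(AᵢEᵢ) = 360/(2225×45×10³) + 330/(2375×119×10³) = 4.763×10⁻⁶ mm/N.
P = 2.388 / 4.763×10⁻⁶ = 501400 N = 501.4 kN, tensile.
σ_{magnesium alloy} = P / A = 501400 / 2225 = 225.3 MPa.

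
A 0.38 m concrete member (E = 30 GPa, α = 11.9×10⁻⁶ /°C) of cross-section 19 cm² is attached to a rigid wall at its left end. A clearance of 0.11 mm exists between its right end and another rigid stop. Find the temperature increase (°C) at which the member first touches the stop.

ΔT ≈ 24.3 °C

Contact occurs when the free expansion equals the gap: αΔT L = 0.11 mm.
ΔT = 0.11 / (11.9×10⁻⁶ × 380) = 24.33 °C.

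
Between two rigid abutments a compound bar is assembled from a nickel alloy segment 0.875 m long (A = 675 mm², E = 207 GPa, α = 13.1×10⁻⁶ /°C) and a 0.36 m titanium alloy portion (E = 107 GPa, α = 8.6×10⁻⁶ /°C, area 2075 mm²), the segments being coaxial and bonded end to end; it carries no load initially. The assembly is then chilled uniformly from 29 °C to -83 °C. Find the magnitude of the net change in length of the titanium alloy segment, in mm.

|ΔL| ≈ 0.0114 mm

With the walls removed the bar would change length by δ_free = Σ αᵢΔT Lᵢ = 13.1×10⁻⁶×112×875 + 8.6×10⁻⁶×112×360 = 1.631 mm.
The walls prevent any net length change, so an axial force P (same in every segment) develops. Compatibility: P · Σ Lᵢ/(AᵢEᵢ) = δ_free.
Σ Lᵢ/(AᵢEᵢ) = 875/(675×207×10³) + 360/(2075×107×10³) = 7.884×10⁻⁶ mm/N.
So P = 1.631 / 7.884×10⁻⁶ = 206.8 kN, tensile.
For the titanium alloy segment, free thermal change = 8.6×10⁻⁶×112×360 = 0.3468 mm and elastic change from P = 206800×360/(2075×107×10³) = 0.3354 mm; these oppose, so the net change is 0.0114 mm (segment shortens).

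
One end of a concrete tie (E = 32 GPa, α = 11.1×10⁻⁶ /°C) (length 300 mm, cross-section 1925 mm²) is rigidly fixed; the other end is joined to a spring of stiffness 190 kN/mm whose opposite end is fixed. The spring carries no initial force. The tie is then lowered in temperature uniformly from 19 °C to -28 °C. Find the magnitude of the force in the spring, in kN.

P ≈ 15.4 kN

If the spring were absent the tie would shorten by αΔT L = 11.1×10⁻⁶ × 47 × 300 = 0.1565 mm.
Let P be the tensile force in the spring. The tie extends elastically by PL/(AE) and the spring stretches by P/k; together these equal δ_free.
So P = δ_free / [L/(AE) + 1/k] = 0.1565 / [ 300/(1925×32×10³) + 1/(190×10³) ].
P = 0.1565 / 1.013×10⁻⁵ = 15450 N.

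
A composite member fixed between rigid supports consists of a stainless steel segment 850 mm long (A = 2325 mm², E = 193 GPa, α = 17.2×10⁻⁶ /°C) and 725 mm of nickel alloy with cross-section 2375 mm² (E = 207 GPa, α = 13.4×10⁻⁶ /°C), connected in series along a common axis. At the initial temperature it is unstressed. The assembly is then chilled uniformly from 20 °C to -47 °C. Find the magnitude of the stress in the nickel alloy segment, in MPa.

If the supports were absent, the total length change would be Σ αᵢΔT Lᵢ = 17.2×10⁻⁶×67×850 + 13.4×10⁻⁶×67×725 = 1.63 mm.
The rigid supports impose zero overall length change; the single axial force P common to all segments must satisfy P Σ Lᵢ/(AᵢEᵢ) = δ_free.
Σ Lᵢ/(AᵢEᵢ) = 850/(2325×193×10³) + 725/(2375×207×10³) = 3.369×10⁻⁶ mm/N.
P = 1.63 / 3.369×10⁻⁶ = 484000 N = 484 kN, tensile.
σ_{nickel alloy} = P / A = 484000 / 2375 = 203.8 MPa.

σ ≈ 204 MPa (tensile)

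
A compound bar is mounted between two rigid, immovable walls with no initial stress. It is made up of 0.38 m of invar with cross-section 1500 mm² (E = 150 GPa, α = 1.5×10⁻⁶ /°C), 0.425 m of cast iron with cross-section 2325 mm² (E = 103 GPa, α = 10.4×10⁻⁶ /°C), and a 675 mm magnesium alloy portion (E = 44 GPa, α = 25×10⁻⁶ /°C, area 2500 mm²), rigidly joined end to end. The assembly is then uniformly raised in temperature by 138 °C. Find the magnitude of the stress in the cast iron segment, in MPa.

With the walls removed the bar would change length by δ_free = Σ αᵢΔT Lᵢ = 1.5×10⁻⁶×138×380 + 10.4×10⁻⁶×138×425 + 25×10⁻⁶×138×675 = 3.017 mm.
The walls prevent any net length change, so an axial force P (same in every segment) develops. Compatibility: P · Σ Lᵢ/(AᵢEᵢ) = δ_free.
The series flexibility is Σ Lᵢ/(AᵢEᵢ) = 380/(1500×150×10³) + 425/(2325×103×10³) + 675/(2500×44×10³) = 9.6×10⁻⁶ mm/N.
So P = 3.017 / 9.6×10⁻⁶ = 314.3 kN, compressive.
σ_{cast iron} = P / A = 314300 / 2325 = 135.2 MPa.

σ ≈ 135 MPa (compressive)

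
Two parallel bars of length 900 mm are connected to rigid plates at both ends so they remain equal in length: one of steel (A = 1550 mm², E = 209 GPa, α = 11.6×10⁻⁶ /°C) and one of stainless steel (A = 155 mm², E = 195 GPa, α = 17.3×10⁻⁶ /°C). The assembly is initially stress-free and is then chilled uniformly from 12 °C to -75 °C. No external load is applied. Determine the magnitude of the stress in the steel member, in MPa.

σ ≈ 8.84 MPa (compressive)

The stainless steel has the larger α, so on cooling it would change length more than the steel if both were free. The rigid plates force a common final length, so the stainless steel is put into tension and the steel into compression, with equal and opposite forces P (no external load).
Equating the net (thermal + elastic) strains gives |α₁ − α₂|·ΔT = P·[1/(A₁E₁) + 1/(A₂E₂)].
|α₁ − α₂|·ΔT = 5.7×10⁻⁶ × 87 = 0.0004959.
1/(A₁E₁) + 1/(A₂E₂) = 1/(1550×209×10³) + 1/(155×195×10³) = 3.617×10⁻⁸ N⁻¹.
P = 0.0004959 / 3.617×10⁻⁸ = 13710 N = 13.71 kN.
σ_{steel} = P/A₁ = 13710/1550 = 8.845 MPa, compressive.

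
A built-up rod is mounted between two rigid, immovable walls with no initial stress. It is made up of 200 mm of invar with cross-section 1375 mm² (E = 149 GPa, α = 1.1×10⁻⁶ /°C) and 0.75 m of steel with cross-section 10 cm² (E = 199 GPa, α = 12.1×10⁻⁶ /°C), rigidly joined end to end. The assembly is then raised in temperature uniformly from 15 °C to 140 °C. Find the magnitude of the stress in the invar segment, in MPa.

σ ≈ 178 MPa (compressive)

If the supports were absent, the total length change would be Σ αᵢΔT Lᵢ = 1.1×10⁻⁶×125×200 + 12.1×10⁻⁶×125×750 = 1.162 mm.
Since the ends are fixed, an axial force P builds up, equal in every segment, with P · Σ Lᵢ/(AᵢEᵢ) = δ_free.
Σ Lᵢ/(AᵢEᵢ) = 200/(1375×149×10³) + 750/(1000×199×10³) = 4.745×10⁻⁶ mm/N.
Hence P = δ_free / Σ(L/AE) = 1.162/4.745×10⁻⁶ = 244.9 kN (compressive).
σ_{invar} = P / A = 244900 / 1375 = 178.1 MPa.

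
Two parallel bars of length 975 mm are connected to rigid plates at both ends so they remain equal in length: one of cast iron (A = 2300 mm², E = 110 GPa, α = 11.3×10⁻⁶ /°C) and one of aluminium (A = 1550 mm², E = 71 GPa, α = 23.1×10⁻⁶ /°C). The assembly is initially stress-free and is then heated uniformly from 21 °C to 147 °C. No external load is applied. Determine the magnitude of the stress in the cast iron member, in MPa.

Both members must finish at the same length. With the larger α, the aluminium tends to over-expand; the plates restrain it, putting the aluminium in compression and the cast iron in tension. With no external load the two internal forces are equal and opposite, magnitude P.
Equating the net (thermal + elastic) strains gives |α₁ − α₂|·ΔT = P·[1/(A₁E₁) + 1/(A₂E₂)].
|α₁ − α₂|·ΔT = 11.8×10⁻⁶ × 126 = 0.001487.
1/(A₁E₁) + 1/(A₂E₂) = 1/(2300×110×10³) + 1/(1550×71×10³) = 1.304×10⁻⁸ N⁻¹.
P = 0.001487 / 1.304×10⁻⁸ = 114000 N = 114 kN.
σ_{cast iron} = P/A₁ = 114000/2300 = 49.58 MPa, tensile.

σ ≈ 49.6 MPa (tensile)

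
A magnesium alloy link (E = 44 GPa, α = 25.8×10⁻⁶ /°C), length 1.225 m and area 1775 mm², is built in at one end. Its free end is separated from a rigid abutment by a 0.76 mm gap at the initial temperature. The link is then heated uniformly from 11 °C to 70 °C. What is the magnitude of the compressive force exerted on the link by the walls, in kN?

If the wall were absent the link would grow by αΔT L = 25.8×10⁻⁶ × 59 × 1225 = 1.865 mm.
This exceeds the 0.76 mm gap, so the wall pushes back. The portion of expansion that must be recovered elastically is δ_free − gap = 1.865 − 0.76 = 1.105 mm.
So σ = E(δ_free − g)/L = 44×10³ × 1.105/1225 = 39.68 MPa.
P = σA = 39.68 × 1775 = 70.43 kN.

P ≈ 70.4 kN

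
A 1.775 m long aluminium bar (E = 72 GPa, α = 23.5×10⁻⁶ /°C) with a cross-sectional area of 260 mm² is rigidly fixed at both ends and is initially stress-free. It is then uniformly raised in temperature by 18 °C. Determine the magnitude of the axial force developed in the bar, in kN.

P ≈ 7.92 kN (compressive)

With zero net strain, σ = E·αΔT = 72 GPa × 23.5×10⁻⁶ × 18 = 30.46 MPa.
Then P = σA = 30.46 × 260 mm² = 7.919 kN, compressive.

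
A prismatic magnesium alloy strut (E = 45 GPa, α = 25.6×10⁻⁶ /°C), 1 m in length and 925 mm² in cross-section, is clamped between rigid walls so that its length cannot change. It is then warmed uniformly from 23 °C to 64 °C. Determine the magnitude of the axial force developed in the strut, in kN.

The ends cannot move, so σ = EαΔT = 45×10³ × 25.6×10⁻⁶ × 41 = 47.23 MPa.
Then P = σA = 47.23 × 925 mm² = 43.69 kN, compressive.

P ≈ 43.7 kN (compressive)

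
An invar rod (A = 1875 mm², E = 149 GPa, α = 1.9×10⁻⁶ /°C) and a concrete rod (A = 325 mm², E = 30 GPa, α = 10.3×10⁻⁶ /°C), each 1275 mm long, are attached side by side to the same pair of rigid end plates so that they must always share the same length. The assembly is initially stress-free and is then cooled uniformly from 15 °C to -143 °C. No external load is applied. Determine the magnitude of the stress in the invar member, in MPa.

σ ≈ 6.67 MPa (compressive)

The concrete has the larger α, so on cooling it would change length more than the invar if both were free. The rigid plates force a common final length, so the concrete is put into tension and the invar into compression, with equal and opposite forces P (no external load).
Equating the net (thermal + elastic) strains gives |α₁ − α₂|·ΔT = P·[1/(A₁E₁) + 1/(A₂E₂)].
|α₁ − α₂|·ΔT = 8.4×10⁻⁶ × 158 = 0.001327.
1/(A₁E₁) + 1/(A₂E₂) = 1/(1875×149×10³) + 1/(325×30×10³) = 1.061×10⁻⁷ N⁻¹.
So P = 0.001327 / 1.061×10⁻⁷ = 12.5 kN.
σ_{invar} = P/A₁ = 12500/1875 = 6.669 MPa, compressive.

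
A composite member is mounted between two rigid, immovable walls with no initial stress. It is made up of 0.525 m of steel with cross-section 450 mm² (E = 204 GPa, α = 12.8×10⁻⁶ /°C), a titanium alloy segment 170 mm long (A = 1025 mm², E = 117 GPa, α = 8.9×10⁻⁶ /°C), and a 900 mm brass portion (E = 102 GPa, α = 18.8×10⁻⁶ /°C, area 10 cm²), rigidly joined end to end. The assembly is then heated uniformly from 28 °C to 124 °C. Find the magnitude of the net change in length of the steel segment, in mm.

If the supports were absent, the total length change would be Σ αᵢΔT Lᵢ = 12.8×10⁻⁶×96×525 + 8.9×10⁻⁶×96×170 + 18.8×10⁻⁶×96×900 = 2.415 mm.
The walls prevent any net length change, so an axial force P (same in every segment) develops. Compatibility: P · Σ Lᵢ/(AᵢEᵢ) = δ_free.
The series flexibility is Σ Lᵢ/(AᵢEᵢ) = 525/(450×204×10³) + 170/(1025×117×10³) + 900/(1000×102×10³) = 1.596×10⁻⁵ mm/N.
P = 2.415 / 1.596×10⁻⁵ = 151300 N = 151.3 kN, compressive.
For the steel segment, free thermal change = 12.8×10⁻⁶×96×525 = 0.6451 mm and elastic change from P = 151300×525/(450×204×10³) = 0.8653 mm; these oppose, so the net change is 0.22 mm (segment shortens).

|ΔL| ≈ 0.22 mm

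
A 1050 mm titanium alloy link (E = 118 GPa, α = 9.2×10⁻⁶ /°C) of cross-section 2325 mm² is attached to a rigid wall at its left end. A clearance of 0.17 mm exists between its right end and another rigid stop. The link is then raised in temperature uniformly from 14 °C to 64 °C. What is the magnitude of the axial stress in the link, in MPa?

If the wall were absent the link would grow by αΔT L = 9.2×10⁻⁶ × 50 × 1050 = 0.483 mm.
The gap closes (δ_free > 0.17 mm) and the wall then resists a further 0.483 − 0.17 = 0.313 mm of expansion.
So σ = E(δ_free − g)/L = 118×10³ × 0.313/1050 = 35.18 MPa.

σ ≈ 35.2 MPa (compressive)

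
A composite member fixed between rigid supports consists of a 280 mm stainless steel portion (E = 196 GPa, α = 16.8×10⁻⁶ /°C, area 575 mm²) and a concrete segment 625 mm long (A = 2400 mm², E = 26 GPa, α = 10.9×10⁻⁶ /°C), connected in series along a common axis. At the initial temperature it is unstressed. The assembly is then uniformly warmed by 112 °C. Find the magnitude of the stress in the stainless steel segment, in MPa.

Free thermal expansion of the whole bar: Σ αᵢΔT Lᵢ = 16.8×10⁻⁶×112×280 + 10.9×10⁻⁶×112×625 = 1.29 mm.
The rigid supports impose zero overall length change; the single axial force P common to all segments must satisfy P Σ Lᵢ/(AᵢEᵢ) = δ_free.
Σ Lᵢ/(AᵢEᵢ) = 280/(575×196×10³) + 625/(2400×26×10³) = 1.25×10⁻⁵ mm/N.
Hence P = δ_free / Σ(L/AE) = 1.29/1.25×10⁻⁵ = 103.2 kN (compressive).
σ_{stainless steel} = P / A = 103200 / 575 = 179.4 MPa.

σ ≈ 179 MPa (compressive)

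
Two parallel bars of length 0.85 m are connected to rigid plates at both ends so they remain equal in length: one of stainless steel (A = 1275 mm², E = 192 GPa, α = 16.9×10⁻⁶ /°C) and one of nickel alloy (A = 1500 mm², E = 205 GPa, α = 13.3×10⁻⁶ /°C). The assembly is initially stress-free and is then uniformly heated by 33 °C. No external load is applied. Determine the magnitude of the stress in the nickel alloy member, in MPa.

σ ≈ 10.8 MPa (tensile)

Equilibrium of a rigid end plate with no external load gives equal and opposite internal forces ±P in the two members. Since α_{stainless steel} > α_{nickel alloy}, heating drives the stainless steel into compression and the nickel alloy into tension.
Setting the final lengths equal and cancelling L: (α₁ − α₂)ΔT = P/(A₁E₁) + P/(A₂E₂).
|α₁ − α₂|·ΔT = 3.6×10⁻⁶ × 33 = 0.0001188.
1/(A₁E₁) + 1/(A₂E₂) = 1/(1275×192×10³) + 1/(1500×205×10³) = 7.337×10⁻⁹ N⁻¹.
So P = 0.0001188 / 7.337×10⁻⁹ = 16.19 kN.
σ_{nickel alloy} = P/A₂ = 16190/1500 = 10.79 MPa, tensile.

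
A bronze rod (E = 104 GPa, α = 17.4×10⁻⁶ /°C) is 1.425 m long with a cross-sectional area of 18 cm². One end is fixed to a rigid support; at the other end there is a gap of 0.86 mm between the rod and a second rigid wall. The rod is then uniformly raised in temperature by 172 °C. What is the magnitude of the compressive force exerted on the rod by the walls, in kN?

If the wall were absent the rod would grow by αΔT L = 17.4×10⁻⁶ × 172 × 1425 = 4.265 mm.
After closing the 0.86 mm clearance, 4.265 − 0.86 = 3.405 mm of expansion remains to be suppressed by the wall.
So σ = E(δ_free − g)/L = 104×10³ × 3.405/1425 = 248.5 MPa.
P = σA = 248.5 × 1800 = 447.3 kN.

P ≈ 447 kN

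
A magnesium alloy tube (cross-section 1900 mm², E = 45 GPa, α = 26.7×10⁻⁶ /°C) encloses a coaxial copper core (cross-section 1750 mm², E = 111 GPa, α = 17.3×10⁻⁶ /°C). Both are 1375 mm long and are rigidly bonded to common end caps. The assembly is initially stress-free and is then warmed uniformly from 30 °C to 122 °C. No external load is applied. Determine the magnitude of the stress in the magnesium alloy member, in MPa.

Both members must finish at the same length. With the larger α, the magnesium alloy tends to over-expand; the plates restrain it, putting the magnesium alloy in compression and the copper in tension. With no external load the two internal forces are equal and opposite, magnitude P.
Setting the final lengths equal and cancelling L: (α₁ − α₂)ΔT = P/(A₁E₁) + P/(A₂E₂).
|α₁ − α₂|·ΔT = 9.4×10⁻⁶ × 92 = 0.0008648.
1/(A₁E₁) + 1/(A₂E₂) = 1/(1900×45×10³) + 1/(1750×111×10³) = 1.684×10⁻⁸ N⁻¹.
P = 0.0008648 / 1.684×10⁻⁸ = 51340 N = 51.34 kN.
σ_{magnesium alloy} = P/A₁ = 51340/1900 = 27.02 MPa, compressive.

σ ≈ 27 MPa (compressive)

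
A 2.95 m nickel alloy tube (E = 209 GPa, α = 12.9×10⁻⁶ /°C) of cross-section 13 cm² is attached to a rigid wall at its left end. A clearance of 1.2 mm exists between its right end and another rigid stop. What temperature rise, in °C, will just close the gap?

Contact occurs when the free expansion equals the gap: αΔT L = 1.2 mm.
So ΔT = g/(αL) = 1.2/(12.9×10⁻⁶ × 2950) = 31.53 °C.

ΔT ≈ 31.5 °C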